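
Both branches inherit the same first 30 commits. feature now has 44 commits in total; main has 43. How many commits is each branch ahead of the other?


Common ancestor: commit #30
feature commits after divergence: 44 - 30 = 14
main commits after divergence: 43 - 30 = 13
feature is 14 commits ahead of main
main is 13 commits ahead of feature

feature ahead: 14, main ahead: 13


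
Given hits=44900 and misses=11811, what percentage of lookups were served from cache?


Formula: hit rate = hits / (hits + misses) * 100
hit rate = 44900 / (44900 + 11811) * 100
hit rate = 44900 / 56711 * 100
hit rate = 79.17%

79.17%


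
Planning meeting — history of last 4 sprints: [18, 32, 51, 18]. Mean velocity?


Formula: Avg velocity = Total points / Number of sprints
Points: [18, 32, 51, 18]
Sum = 18 + 32 + 51 + 18 = 119
Avg velocity = 119 / 4 = 29.75 points/sprint

29.75 points/sprint


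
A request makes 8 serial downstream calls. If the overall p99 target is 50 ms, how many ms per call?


Formula: per_stage = total_budget / stages
per_stage = 50 / 8
per_stage = 6.25 ms

6.25 ms


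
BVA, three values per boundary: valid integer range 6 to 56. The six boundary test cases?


Range: [6, 56]
Boundaries: just below min, min, min+1, max-1, max, just above max
Values: [5, 6, 7, 55, 56, 57]

[5, 6, 7, 55, 56, 57]


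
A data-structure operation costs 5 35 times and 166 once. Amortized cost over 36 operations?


Formula: Amortized cost = Total cost / Operations
Total cost = (35 * 5) + (1 * 166)
Total cost = 175 + 166 = 341
Amortized = 341 / 36 = 9.4722

9.4722


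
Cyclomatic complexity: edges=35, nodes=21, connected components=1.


Formula: V(G) = E - N + 2P
V(G) = 35 - 21 + 2*1
V(G) = 14 + 2
V(G) = 16

16


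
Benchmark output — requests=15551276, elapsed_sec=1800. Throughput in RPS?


Formula: throughput = requests / seconds
throughput = 15551276 / 1800
throughput = 8639.6 requests/second

8639.6 requests/second


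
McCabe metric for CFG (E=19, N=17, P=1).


Formula: V(G) = E - N + 2P
V(G) = 19 - 17 + 2*1
V(G) = 2 + 2
V(G) = 4

4


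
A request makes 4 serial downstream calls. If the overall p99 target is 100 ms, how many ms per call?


Formula: per_stage = total_budget / stages
per_stage = 100 / 4
per_stage = 25.0 ms

25.0 ms


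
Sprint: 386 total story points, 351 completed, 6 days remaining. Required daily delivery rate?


Formula: Required rate = Remaining points / Days left
Remaining = 386 - 351 = 35 points
Required rate = 35 / 6 = 5.83 points/day

5.83 points/day


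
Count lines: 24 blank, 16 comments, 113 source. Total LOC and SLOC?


Total LOC = blank + comment + code
Total LOC = 24 + 16 + 113 = 153
SLOC (source only) = code = 113

Total LOC: 153, SLOC: 113


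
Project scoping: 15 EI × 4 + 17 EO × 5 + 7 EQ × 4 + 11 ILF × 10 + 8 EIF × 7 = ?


UFP = EI*4 + EO*5 + EQ*4 + ILF*10 + EIF*7
UFP = 15*4 + 17*5 + 7*4 + 11*10 + 8*7
UFP = 60 + 85 + 28 + 110 + 56
UFP = 339

339


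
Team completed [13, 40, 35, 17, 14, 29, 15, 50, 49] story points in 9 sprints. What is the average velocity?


Formula: Avg velocity = Total points / Number of sprints
Points: [13, 40, 35, 17, 14, 29, 15, 50, 49]
Sum = 13 + 40 + 35 + 17 + 14 + 29 + 15 + 50 + 49 = 262
Avg velocity = 262 / 9 = 29.11 points/sprint

29.11 points/sprint


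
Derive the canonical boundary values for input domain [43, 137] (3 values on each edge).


Range: [43, 137]
Boundaries: just below min, min, min+1, max-1, max, just above max
Values: [42, 43, 44, 136, 137, 138]

[42, 43, 44, 136, 137, 138]


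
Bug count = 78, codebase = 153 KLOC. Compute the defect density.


Defect density = defects / KLOC
Defect density = 78 / 153
Defect density = 0.51 defects/KLOC

0.51 defects/KLOC


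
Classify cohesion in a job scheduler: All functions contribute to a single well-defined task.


Reasoning: Best: single purpose
Type: Functional cohesion

Functional cohesion


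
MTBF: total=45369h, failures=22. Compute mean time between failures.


Formula: MTBF = Total operating time / Number of failures
MTBF = 45369 / 22
MTBF = 2062.23 hours

2062.23 hours


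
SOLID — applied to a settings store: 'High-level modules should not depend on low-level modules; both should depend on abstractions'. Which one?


This describes the Dependency Inversion Principle (DIP)

Dependency Inversion Principle (DIP)


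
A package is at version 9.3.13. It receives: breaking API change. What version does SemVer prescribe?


Current: 9.3.13
Change category: 'breaking API change' → major bump
SemVer rule: major bump → increment MAJOR, reset MINOR and PATCH to 0
New: 10.0.0

10.0.0


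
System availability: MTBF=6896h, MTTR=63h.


Availability = MTBF / (MTBF + MTTR)
Availability = 6896 / (6896 + 63)
Availability = 6896 / 6959
Availability = 99.0947%

99.0947%


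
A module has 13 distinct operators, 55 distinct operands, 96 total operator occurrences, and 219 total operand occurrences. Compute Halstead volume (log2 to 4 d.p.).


Formula: V = N * log2(η), where N = N1 + N2 and η = η1 + η2
η = 13 + 55 = 68
N = 96 + 219 = 315
log2(68) ≈ 6.0875
V = 315 * 6.0875 = 1917.56

1917.56


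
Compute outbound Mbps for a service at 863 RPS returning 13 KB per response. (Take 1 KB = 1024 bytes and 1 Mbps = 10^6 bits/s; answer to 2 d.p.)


Formula: Mbps = payload_bytes * RPS * 8 / 1e6
Payload per request = 13 KB = 13 * 1024 = 13312 bytes
Total bytes/sec = 13312 * 863 = 11488256
Total bits/sec = 11488256 * 8 = 91906048
Mbps = 91906048 / 1e6 = 91.91

91.91 Mbps


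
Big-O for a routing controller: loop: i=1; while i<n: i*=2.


Reasoning: i doubles each step so iterations are log2(n)
Complexity: O(log n)

O(log n)


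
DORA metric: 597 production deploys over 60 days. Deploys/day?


Formula: deployments per day = releases / days
= 597 / 60
= 9.95 deploys/day
(equivalently, 69.65 deploys/week)

9.95 deploys/day


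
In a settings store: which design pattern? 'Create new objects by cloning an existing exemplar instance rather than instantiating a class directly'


This matches the Prototype pattern

Prototype


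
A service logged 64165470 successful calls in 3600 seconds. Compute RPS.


Formula: throughput = requests / seconds
throughput = 64165470 / 3600
throughput = 17823.74 requests/second

17823.74 requests/second


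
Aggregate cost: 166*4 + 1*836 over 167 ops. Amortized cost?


Formula: Amortized cost = Total cost / Operations
Total cost = (166 * 4) + (1 * 836)
Total cost = 664 + 836 = 1500
Amortized = 1500 / 167 = 8.982

8.982


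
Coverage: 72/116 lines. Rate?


Coverage = covered / total * 100
Coverage = 72 / 116 * 100
Coverage = 62.07%

62.07%


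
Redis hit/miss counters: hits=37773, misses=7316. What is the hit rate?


Formula: hit rate = hits / (hits + misses) * 100
hit rate = 37773 / (37773 + 7316) * 100
hit rate = 37773 / 45089 * 100
hit rate = 83.77%

83.77%


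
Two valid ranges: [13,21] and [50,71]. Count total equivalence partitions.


Valid ranges: [13,21] and [50,71]
Class 1: x < 13 — invalid
Class 2: 13 ≤ x ≤ 21 — valid
Class 3: 21 < x < 50 — invalid (gap between ranges)
Class 4: 50 ≤ x ≤ 71 — valid
Class 5: x > 71 — invalid
Total equivalence classes: 5

5 equivalence classes


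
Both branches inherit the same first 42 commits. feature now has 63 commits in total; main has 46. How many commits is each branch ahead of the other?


Common ancestor: commit #42
feature commits after divergence: 63 - 42 = 21
main commits after divergence: 46 - 42 = 4
feature is 21 commits ahead of main
main is 4 commits ahead of feature

feature ahead: 21, main ahead: 4


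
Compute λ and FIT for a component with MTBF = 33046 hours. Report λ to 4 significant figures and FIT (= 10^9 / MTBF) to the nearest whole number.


Formula: λ = 1 / MTBF; FIT = λ × 1e9 = 1e9 / MTBF
λ = 1 / 33046 ≈ 3.026e-05 failures/hour
FIT = 1e9 / 33046 ≈ 30261 failures per 1e9 hours (nearest whole number)

λ = 3.026e-05 /h, FIT = 30261


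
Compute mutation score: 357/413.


Mutation score = killed / total * 100
Mutation score = 357 / 413 * 100
Mutation score = 86.44%

86.44%


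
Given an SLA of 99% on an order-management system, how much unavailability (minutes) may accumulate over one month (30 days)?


Formula: allowed downtime = period * (100 - SLA) / 100
Period (month (30 days)) = 43200 minutes
Unavailability fraction = (100 - 99.0) / 100
Allowed downtime = 43200 * (100 - 99.0) / 100
Allowed downtime = 432.0 minutes

432.0 minutes


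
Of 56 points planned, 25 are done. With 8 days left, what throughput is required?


Formula: Required rate = Remaining points / Days left
Remaining = 56 - 25 = 31 points
Required rate = 31 / 8 = 3.88 points/day

3.88 points/day


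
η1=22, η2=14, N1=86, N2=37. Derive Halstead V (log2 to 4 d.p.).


Formula: V = N * log2(η), where N = N1 + N2 and η = η1 + η2
η = 22 + 14 = 36
N = 86 + 37 = 123
log2(36) ≈ 5.1699
V = 123 * 5.1699 = 635.90

635.90


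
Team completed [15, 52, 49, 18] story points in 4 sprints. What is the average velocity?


Formula: Avg velocity = Total points / Number of sprints
Points: [15, 52, 49, 18]
Sum = 15 + 52 + 49 + 18 = 134
Avg velocity = 134 / 4 = 33.5 points/sprint

33.5 points/sprint


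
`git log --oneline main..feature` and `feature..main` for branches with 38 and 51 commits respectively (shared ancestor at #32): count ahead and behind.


Common ancestor: commit #32
feature commits after divergence: 38 - 32 = 6
main commits after divergence: 51 - 32 = 19
feature is 6 commits ahead of main
main is 19 commits ahead of feature

feature ahead: 6, main ahead: 19


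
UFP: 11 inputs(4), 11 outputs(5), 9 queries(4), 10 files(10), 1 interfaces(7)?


UFP = EI*4 + EO*5 + EQ*4 + ILF*10 + EIF*7
UFP = 11*4 + 11*5 + 9*4 + 10*10 + 1*7
UFP = 44 + 55 + 36 + 100 + 7
UFP = 242

242


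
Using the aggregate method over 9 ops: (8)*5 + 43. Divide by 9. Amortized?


Formula: Amortized cost = Total cost / Operations
Total cost = (8 * 5) + (1 * 43)
Total cost = 40 + 43 = 83
Amortized = 83 / 9 = 9.2222

9.2222


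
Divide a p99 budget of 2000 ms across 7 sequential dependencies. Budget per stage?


Formula: per_stage = total_budget / stages
per_stage = 2000 / 7
per_stage = 285.71 ms

285.71 ms


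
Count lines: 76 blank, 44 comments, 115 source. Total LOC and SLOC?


Total LOC = blank + comment + code
Total LOC = 76 + 44 + 115 = 235
SLOC (source only) = code = 115

Total LOC: 235, SLOC: 115


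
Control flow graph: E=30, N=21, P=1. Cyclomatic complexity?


Formula: V(G) = E - N + 2P
V(G) = 30 - 21 + 2*1
V(G) = 9 + 2
V(G) = 11

11


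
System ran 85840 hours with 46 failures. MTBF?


Formula: MTBF = Total operating time / Number of failures
MTBF = 85840 / 46
MTBF = 1866.09 hours

1866.09 hours


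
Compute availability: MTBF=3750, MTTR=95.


Availability = MTBF / (MTBF + MTTR)
Availability = 3750 / (3750 + 95)
Availability = 3750 / 3845
Availability = 97.5293%

97.5293%


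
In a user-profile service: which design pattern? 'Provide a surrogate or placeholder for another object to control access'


This matches the Proxy pattern

Proxy


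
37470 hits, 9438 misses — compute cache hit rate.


Formula: hit rate = hits / (hits + misses) * 100
hit rate = 37470 / (37470 + 9438) * 100
hit rate = 37470 / 46908 * 100
hit rate = 79.88%

79.88%


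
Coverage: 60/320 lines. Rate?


Coverage = covered / total * 100
Coverage = 60 / 320 * 100
Coverage = 18.75%

18.75%


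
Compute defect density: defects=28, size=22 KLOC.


Defect density = defects / KLOC
Defect density = 28 / 22
Defect density = 1.273 defects/KLOC

1.273 defects/KLOC


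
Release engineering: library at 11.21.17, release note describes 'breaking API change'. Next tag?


Current: 11.21.17
Change category: 'breaking API change' → major bump
SemVer rule: major bump → increment MAJOR, reset MINOR and PATCH to 0
New: 12.0.0

12.0.0


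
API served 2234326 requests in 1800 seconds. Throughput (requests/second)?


Formula: throughput = requests / seconds
throughput = 2234326 / 1800
throughput = 1241.29 requests/second

1241.29 requests/second


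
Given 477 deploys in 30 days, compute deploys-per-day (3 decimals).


Formula: deployments per day = releases / days
= 477 / 30
= 15.9 deploys/day
(equivalently, 111.3 deploys/week)

15.9 deploys/day


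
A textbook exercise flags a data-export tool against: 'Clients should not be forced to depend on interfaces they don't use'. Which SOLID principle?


This describes the Interface Segregation Principle (ISP)

Interface Segregation Principle (ISP)


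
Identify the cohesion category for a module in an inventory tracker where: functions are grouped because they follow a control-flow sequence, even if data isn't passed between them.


Reasoning: Grouped by order of execution within a routine, not by data flow
Type: Procedural cohesion

Procedural cohesion


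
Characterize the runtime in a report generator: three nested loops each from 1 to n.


Reasoning: three levels of nesting over n
Complexity: O(n^3)

O(n^3)


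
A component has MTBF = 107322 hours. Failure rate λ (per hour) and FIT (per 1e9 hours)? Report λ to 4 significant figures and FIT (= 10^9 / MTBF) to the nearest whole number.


Formula: λ = 1 / MTBF; FIT = λ × 1e9 = 1e9 / MTBF
λ = 1 / 107322 ≈ 9.318e-06 failures/hour
FIT = 1e9 / 107322 ≈ 9318 failures per 1e9 hours (nearest whole number)

λ = 9.318e-06 /h, FIT = 9318


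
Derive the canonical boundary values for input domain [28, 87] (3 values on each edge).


Range: [28, 87]
Boundaries: just below min, min, min+1, max-1, max, just above max
Values: [27, 28, 29, 86, 87, 88]

[27, 28, 29, 86, 87, 88]


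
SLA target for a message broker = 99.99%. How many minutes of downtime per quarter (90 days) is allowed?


Formula: allowed downtime = period * (100 - SLA) / 100
Period (quarter (90 days)) = 129600 minutes
Unavailability fraction = (100 - 99.99) / 100
Allowed downtime = 129600 * (100 - 99.99) / 100
Allowed downtime = 12.96 minutes

12.96 minutes


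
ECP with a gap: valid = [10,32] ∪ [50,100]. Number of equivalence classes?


Valid ranges: [10,32] and [50,100]
Class 1: x < 10 — invalid
Class 2: 10 ≤ x ≤ 32 — valid
Class 3: 32 < x < 50 — invalid (gap between ranges)
Class 4: 50 ≤ x ≤ 100 — valid
Class 5: x > 100 — invalid
Total equivalence classes: 5

5 equivalence classes


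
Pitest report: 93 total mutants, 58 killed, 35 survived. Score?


Mutation score = killed / total * 100
Mutation score = 58 / 93 * 100
Mutation score = 62.37%

62.37%


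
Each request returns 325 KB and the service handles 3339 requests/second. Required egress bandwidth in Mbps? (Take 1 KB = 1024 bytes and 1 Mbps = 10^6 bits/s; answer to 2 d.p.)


Formula: Mbps = payload_bytes * RPS * 8 / 1e6
Payload per request = 325 KB = 325 * 1024 = 332800 bytes
Total bytes/sec = 332800 * 3339 = 1111219200
Total bits/sec = 1111219200 * 8 = 8889753600
Mbps = 8889753600 / 1e6 = 8889.75

8889.75 Mbps


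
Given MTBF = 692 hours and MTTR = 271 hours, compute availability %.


Availability = MTBF / (MTBF + MTTR)
Availability = 692 / (692 + 271)
Availability = 692 / 963
Availability = 71.8588%

71.8588%


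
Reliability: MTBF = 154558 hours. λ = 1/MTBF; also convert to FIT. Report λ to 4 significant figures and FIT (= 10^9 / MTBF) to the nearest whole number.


Formula: λ = 1 / MTBF; FIT = λ × 1e9 = 1e9 / MTBF
λ = 1 / 154558 ≈ 6.470e-06 failures/hour
FIT = 1e9 / 154558 ≈ 6470 failures per 1e9 hours (nearest whole number)

λ = 6.470e-06 /h, FIT = 6470


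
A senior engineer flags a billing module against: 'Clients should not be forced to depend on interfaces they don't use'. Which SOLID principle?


This describes the Interface Segregation Principle (ISP)

Interface Segregation Principle (ISP)


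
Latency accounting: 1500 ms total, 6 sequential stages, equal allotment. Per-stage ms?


Formula: per_stage = total_budget / stages
per_stage = 1500 / 6
per_stage = 250.0 ms

250.0 ms


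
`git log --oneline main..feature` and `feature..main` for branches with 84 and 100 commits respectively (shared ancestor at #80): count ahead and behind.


Common ancestor: commit #80
feature commits after divergence: 84 - 80 = 4
main commits after divergence: 100 - 80 = 20
feature is 4 commits ahead of main
main is 20 commits ahead of feature

feature ahead: 4, main ahead: 20


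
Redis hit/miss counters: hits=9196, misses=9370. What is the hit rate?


Formula: hit rate = hits / (hits + misses) * 100
hit rate = 9196 / (9196 + 9370) * 100
hit rate = 9196 / 18566 * 100
hit rate = 49.53%

49.53%


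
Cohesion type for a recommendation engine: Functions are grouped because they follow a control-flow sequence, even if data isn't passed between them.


Reasoning: Grouped by order of execution within a routine, not by data flow
Type: Procedural cohesion

Procedural cohesion


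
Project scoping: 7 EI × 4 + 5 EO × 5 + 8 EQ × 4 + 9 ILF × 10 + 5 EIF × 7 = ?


UFP = EI*4 + EO*5 + EQ*4 + ILF*10 + EIF*7
UFP = 7*4 + 5*5 + 8*4 + 9*10 + 5*7
UFP = 28 + 25 + 32 + 90 + 35
UFP = 210

210


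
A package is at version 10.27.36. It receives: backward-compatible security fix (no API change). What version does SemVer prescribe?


Current: 10.27.36
Change category: 'backward-compatible security fix (no API change)' → patch bump
SemVer rule: patch bump → increment PATCH (MAJOR and MINOR unchanged)
New: 10.27.37

10.27.37


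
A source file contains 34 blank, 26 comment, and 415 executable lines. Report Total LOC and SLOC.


Total LOC = blank + comment + code
Total LOC = 34 + 26 + 415 = 475
SLOC (source only) = code = 415

Total LOC: 475, SLOC: 415


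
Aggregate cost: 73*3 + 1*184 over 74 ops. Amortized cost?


Formula: Amortized cost = Total cost / Operations
Total cost = (73 * 3) + (1 * 184)
Total cost = 219 + 184 = 403
Amortized = 403 / 74 = 5.4459

5.4459


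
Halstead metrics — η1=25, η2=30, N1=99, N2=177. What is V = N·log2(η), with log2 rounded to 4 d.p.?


Formula: V = N * log2(η), where N = N1 + N2 and η = η1 + η2
η = 25 + 30 = 55
N = 99 + 177 = 276
log2(55) ≈ 5.7814
V = 276 * 5.7814 = 1595.67

1595.67


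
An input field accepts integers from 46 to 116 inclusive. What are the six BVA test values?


Range: [46, 116]
Boundaries: just below min, min, min+1, max-1, max, just above max
Values: [45, 46, 47, 115, 116, 117]

[45, 46, 47, 115, 116, 117]


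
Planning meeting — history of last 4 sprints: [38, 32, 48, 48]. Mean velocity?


Formula: Avg velocity = Total points / Number of sprints
Points: [38, 32, 48, 48]
Sum = 38 + 32 + 48 + 48 = 166
Avg velocity = 166 / 4 = 41.5 points/sprint

41.5 points/sprint


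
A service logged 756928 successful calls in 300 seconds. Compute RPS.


Formula: throughput = requests / seconds
throughput = 756928 / 300
throughput = 2523.09 requests/second

2523.09 requests/second


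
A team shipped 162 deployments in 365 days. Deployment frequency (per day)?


Formula: deployments per day = releases / days
= 162 / 365
= 0.444 deploys/day
(equivalently, 3.11 deploys/week)

0.444 deploys/day


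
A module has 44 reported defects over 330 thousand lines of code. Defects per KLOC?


Defect density = defects / KLOC
Defect density = 44 / 330
Defect density = 0.133 defects/KLOC

0.133 defects/KLOC


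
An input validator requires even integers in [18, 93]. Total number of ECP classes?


Constraint: even integers in [18, 93]
Class 1: x < 18 — out-of-range invalid
Class 2: x in [18,93] but odd — wrong type invalid
Class 3: x in [18,93] and even — valid
Class 4: x > 93 — out-of-range invalid
Total equivalence classes: 4

4 equivalence classes


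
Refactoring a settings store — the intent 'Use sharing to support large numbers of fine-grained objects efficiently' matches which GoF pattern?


This matches the Flyweight pattern

Flyweight


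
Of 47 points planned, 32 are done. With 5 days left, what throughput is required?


Formula: Required rate = Remaining points / Days left
Remaining = 47 - 32 = 15 points
Required rate = 15 / 5 = 3.0 points/day

3.0 points/day


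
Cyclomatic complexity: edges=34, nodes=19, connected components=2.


Formula: V(G) = E - N + 2P
V(G) = 34 - 19 + 2*2
V(G) = 15 + 4
V(G) = 19

19


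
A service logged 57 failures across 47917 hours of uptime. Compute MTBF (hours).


Formula: MTBF = Total operating time / Number of failures
MTBF = 47917 / 57
MTBF = 840.65 hours

840.65 hours


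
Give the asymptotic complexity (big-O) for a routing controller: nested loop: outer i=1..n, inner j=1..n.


Reasoning: n iterations times n iterations
Complexity: O(n^2)

O(n^2)


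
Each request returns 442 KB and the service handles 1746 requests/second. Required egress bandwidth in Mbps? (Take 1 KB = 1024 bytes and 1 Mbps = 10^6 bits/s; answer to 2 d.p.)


Formula: Mbps = payload_bytes * RPS * 8 / 1e6
Payload per request = 442 KB = 442 * 1024 = 452608 bytes
Total bytes/sec = 452608 * 1746 = 790253568
Total bits/sec = 790253568 * 8 = 6322028544
Mbps = 6322028544 / 1e6 = 6322.03

6322.03 Mbps


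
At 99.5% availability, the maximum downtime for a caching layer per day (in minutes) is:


Formula: allowed downtime = period * (100 - SLA) / 100
Period (day) = 1440 minutes
Unavailability fraction = (100 - 99.5) / 100
Allowed downtime = 1440 * (100 - 99.5) / 100
Allowed downtime = 7.2 minutes

7.2 minutes


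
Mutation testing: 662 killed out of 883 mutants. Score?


Mutation score = killed / total * 100
Mutation score = 662 / 883 * 100
Mutation score = 74.97%

74.97%


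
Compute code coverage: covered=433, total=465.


Coverage = covered / total * 100
Coverage = 433 / 465 * 100
Coverage = 93.12%

93.12%


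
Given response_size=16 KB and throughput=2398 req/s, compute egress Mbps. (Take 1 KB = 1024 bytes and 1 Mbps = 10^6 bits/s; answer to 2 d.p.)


Formula: Mbps = payload_bytes * RPS * 8 / 1e6
Payload per request = 16 KB = 16 * 1024 = 16384 bytes
Total bytes/sec = 16384 * 2398 = 39288832
Total bits/sec = 39288832 * 8 = 314310656
Mbps = 314310656 / 1e6 = 314.31

314.31 Mbps


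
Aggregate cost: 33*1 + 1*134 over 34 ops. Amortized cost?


Formula: Amortized cost = Total cost / Operations
Total cost = (33 * 1) + (1 * 134)
Total cost = 33 + 134 = 167
Amortized = 167 / 34 = 4.9118

4.9118


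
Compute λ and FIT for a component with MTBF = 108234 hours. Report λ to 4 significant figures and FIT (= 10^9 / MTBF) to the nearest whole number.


Formula: λ = 1 / MTBF; FIT = λ × 1e9 = 1e9 / MTBF
λ = 1 / 108234 ≈ 9.239e-06 failures/hour
FIT = 1e9 / 108234 ≈ 9239 failures per 1e9 hours (nearest whole number)

λ = 9.239e-06 /h, FIT = 9239


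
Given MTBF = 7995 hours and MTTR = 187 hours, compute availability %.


Availability = MTBF / (MTBF + MTTR)
Availability = 7995 / (7995 + 187)
Availability = 7995 / 8182
Availability = 97.7145%

97.7145%


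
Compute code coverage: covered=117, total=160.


Coverage = covered / total * 100
Coverage = 117 / 160 * 100
Coverage = 73.13%

73.13%


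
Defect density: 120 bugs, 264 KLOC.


Defect density = defects / KLOC
Defect density = 120 / 264
Defect density = 0.455 defects/KLOC

0.455 defects/KLOC


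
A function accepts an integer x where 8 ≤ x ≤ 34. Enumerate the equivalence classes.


Valid range: [8, 34]
Class 1: x < 8 — invalid
Class 2: 8 ≤ x ≤ 34 — valid
Class 3: x > 34 — invalid
Total equivalence classes: 3

3 equivalence classes


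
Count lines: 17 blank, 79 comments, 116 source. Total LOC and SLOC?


Total LOC = blank + comment + code
Total LOC = 17 + 79 + 116 = 212
SLOC (source only) = code = 116

Total LOC: 212, SLOC: 116


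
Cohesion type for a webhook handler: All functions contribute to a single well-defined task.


Reasoning: Best: single purpose
Type: Functional cohesion

Functional cohesion


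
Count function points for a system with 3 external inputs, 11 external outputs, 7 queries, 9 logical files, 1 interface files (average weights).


UFP = EI*4 + EO*5 + EQ*4 + ILF*10 + EIF*7
UFP = 3*4 + 11*5 + 7*4 + 9*10 + 1*7
UFP = 12 + 55 + 28 + 90 + 7
UFP = 192

192


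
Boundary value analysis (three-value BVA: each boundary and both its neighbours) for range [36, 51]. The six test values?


Range: [36, 51]
Boundaries: just below min, min, min+1, max-1, max, just above max
Values: [35, 36, 37, 50, 51, 52]

[35, 36, 37, 50, 51, 52]


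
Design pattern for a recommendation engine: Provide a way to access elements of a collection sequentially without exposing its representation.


This matches the Iterator pattern

Iterator


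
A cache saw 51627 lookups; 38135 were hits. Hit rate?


Formula: hit rate = hits / (hits + misses) * 100
hit rate = 38135 / (38135 + 13492) * 100
hit rate = 38135 / 51627 * 100
hit rate = 73.87%

73.87%


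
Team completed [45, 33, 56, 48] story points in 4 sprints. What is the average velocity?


Formula: Avg velocity = Total points / Number of sprints
Points: [45, 33, 56, 48]
Sum = 45 + 33 + 56 + 48 = 182
Avg velocity = 182 / 4 = 45.5 points/sprint

45.5 points/sprint


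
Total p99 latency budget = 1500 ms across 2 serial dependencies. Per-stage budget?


Formula: per_stage = total_budget / stages
per_stage = 1500 / 2
per_stage = 750.0 ms

750.0 ms


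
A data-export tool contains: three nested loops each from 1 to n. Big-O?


Reasoning: three levels of nesting over n
Complexity: O(n^3)

O(n^3)


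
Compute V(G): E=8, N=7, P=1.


Formula: V(G) = E - N + 2P
V(G) = 8 - 7 + 2*1
V(G) = 1 + 2
V(G) = 3

3


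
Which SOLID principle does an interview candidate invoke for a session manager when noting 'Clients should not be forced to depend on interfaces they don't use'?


This describes the Interface Segregation Principle (ISP)

Interface Segregation Principle (ISP)


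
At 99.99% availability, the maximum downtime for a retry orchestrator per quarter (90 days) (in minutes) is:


Formula: allowed downtime = period * (100 - SLA) / 100
Period (quarter (90 days)) = 129600 minutes
Unavailability fraction = (100 - 99.99) / 100
Allowed downtime = 129600 * (100 - 99.99) / 100
Allowed downtime = 12.96 minutes

12.96 minutes


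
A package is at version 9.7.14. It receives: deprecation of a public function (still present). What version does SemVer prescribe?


Current: 9.7.14
Change category: 'deprecation of a public function (still present)' → minor bump
SemVer rule: minor bump → increment MINOR, reset PATCH to 0 (MAJOR unchanged)
New: 9.8.0

9.8.0


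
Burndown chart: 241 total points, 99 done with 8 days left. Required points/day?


Formula: Required rate = Remaining points / Days left
Remaining = 241 - 99 = 142 points
Required rate = 142 / 8 = 17.75 points/day

17.75 points/day


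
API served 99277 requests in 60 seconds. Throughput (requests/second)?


Formula: throughput = requests / seconds
throughput = 99277 / 60
throughput = 1654.62 requests/second

1654.62 requests/second


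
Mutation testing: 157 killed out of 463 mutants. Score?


Mutation score = killed / total * 100
Mutation score = 157 / 463 * 100
Mutation score = 33.91%

33.91%


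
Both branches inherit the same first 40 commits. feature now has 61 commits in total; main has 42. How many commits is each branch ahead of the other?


Common ancestor: commit #40
feature commits after divergence: 61 - 40 = 21
main commits after divergence: 42 - 40 = 2
feature is 21 commits ahead of main
main is 2 commits ahead of feature

feature ahead: 21, main ahead: 2


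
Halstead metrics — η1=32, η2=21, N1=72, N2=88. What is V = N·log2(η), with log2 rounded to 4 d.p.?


Formula: V = N * log2(η), where N = N1 + N2 and η = η1 + η2
η = 32 + 21 = 53
N = 72 + 88 = 160
log2(53) ≈ 5.7279
V = 160 * 5.7279 = 916.46

916.46


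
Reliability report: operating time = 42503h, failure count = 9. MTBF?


Formula: MTBF = Total operating time / Number of failures
MTBF = 42503 / 9
MTBF = 4722.56 hours

4722.56 hours


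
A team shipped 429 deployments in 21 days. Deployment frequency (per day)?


Formula: deployments per day = releases / days
= 429 / 21
= 20.429 deploys/day
(equivalently, 143.0 deploys/week)

20.429 deploys/day


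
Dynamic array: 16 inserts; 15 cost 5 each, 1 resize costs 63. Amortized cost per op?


Formula: Amortized cost = Total cost / Operations
Total cost = (15 * 5) + (1 * 63)
Total cost = 75 + 63 = 138
Amortized = 138 / 16 = 8.625

8.625


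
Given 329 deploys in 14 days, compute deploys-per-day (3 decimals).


Formula: deployments per day = releases / days
= 329 / 14
= 23.5 deploys/day
(equivalently, 164.5 deploys/week)

23.5 deploys/day


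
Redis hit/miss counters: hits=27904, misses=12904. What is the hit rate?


Formula: hit rate = hits / (hits + misses) * 100
hit rate = 27904 / (27904 + 12904) * 100
hit rate = 27904 / 40808 * 100
hit rate = 68.38%

68.38%


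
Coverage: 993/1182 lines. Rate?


Coverage = covered / total * 100
Coverage = 993 / 1182 * 100
Coverage = 84.01%

84.01%


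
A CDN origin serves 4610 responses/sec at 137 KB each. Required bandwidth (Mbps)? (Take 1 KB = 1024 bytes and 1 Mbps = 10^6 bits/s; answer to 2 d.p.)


Formula: Mbps = payload_bytes * RPS * 8 / 1e6
Payload per request = 137 KB = 137 * 1024 = 140288 bytes
Total bytes/sec = 140288 * 4610 = 646727680
Total bits/sec = 646727680 * 8 = 5173821440
Mbps = 5173821440 / 1e6 = 5173.82

5173.82 Mbps


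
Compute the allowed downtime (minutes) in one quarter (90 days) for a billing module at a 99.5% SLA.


Formula: allowed downtime = period * (100 - SLA) / 100
Period (quarter (90 days)) = 129600 minutes
Unavailability fraction = (100 - 99.5) / 100
Allowed downtime = 129600 * (100 - 99.5) / 100
Allowed downtime = 648.0 minutes

648.0 minutes


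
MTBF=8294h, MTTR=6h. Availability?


Availability = MTBF / (MTBF + MTTR)
Availability = 8294 / (8294 + 6)
Availability = 8294 / 8300
Availability = 99.9277%

99.9277%


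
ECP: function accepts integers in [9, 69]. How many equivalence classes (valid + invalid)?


Valid range: [9, 69]
Class 1: x < 9 — invalid
Class 2: 9 ≤ x ≤ 69 — valid
Class 3: x > 69 — invalid
Total equivalence classes: 3

3 equivalence classes


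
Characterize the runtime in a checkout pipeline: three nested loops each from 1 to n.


Reasoning: three levels of nesting over n
Complexity: O(n^3)

O(n^3)


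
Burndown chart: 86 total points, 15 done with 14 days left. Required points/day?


Formula: Required rate = Remaining points / Days left
Remaining = 86 - 15 = 71 points
Required rate = 71 / 14 = 5.07 points/day

5.07 points/day


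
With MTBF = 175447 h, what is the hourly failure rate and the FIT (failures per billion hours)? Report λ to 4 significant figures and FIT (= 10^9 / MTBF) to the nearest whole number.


Formula: λ = 1 / MTBF; FIT = λ × 1e9 = 1e9 / MTBF
λ = 1 / 175447 ≈ 5.700e-06 failures/hour
FIT = 1e9 / 175447 ≈ 5700 failures per 1e9 hours (nearest whole number)

λ = 5.700e-06 /h, FIT = 5700


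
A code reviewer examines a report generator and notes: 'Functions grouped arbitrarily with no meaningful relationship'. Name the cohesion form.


Reasoning: Worst: random grouping
Type: Coincidental cohesion

Coincidental cohesion


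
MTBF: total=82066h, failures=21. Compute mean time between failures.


Formula: MTBF = Total operating time / Number of failures
MTBF = 82066 / 21
MTBF = 3907.9 hours

3907.9 hours


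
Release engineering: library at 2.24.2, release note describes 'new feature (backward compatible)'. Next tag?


Current: 2.24.2
Change category: 'new feature (backward compatible)' → minor bump
SemVer rule: minor bump → increment MINOR, reset PATCH to 0 (MAJOR unchanged)
New: 2.25.0

2.25.0


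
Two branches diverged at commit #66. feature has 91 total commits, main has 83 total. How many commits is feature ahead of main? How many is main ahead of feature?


Common ancestor: commit #66
feature commits after divergence: 91 - 66 = 25
main commits after divergence: 83 - 66 = 17
feature is 25 commits ahead of main
main is 17 commits ahead of feature

feature ahead: 25, main ahead: 17


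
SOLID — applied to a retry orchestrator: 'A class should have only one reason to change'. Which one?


This describes the Single Responsibility Principle (SRP)

Single Responsibility Principle (SRP)


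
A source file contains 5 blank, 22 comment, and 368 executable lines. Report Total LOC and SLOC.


Total LOC = blank + comment + code
Total LOC = 5 + 22 + 368 = 395
SLOC (source only) = code = 368

Total LOC: 395, SLOC: 368


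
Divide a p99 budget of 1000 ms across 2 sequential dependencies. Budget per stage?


Formula: per_stage = total_budget / stages
per_stage = 1000 / 2
per_stage = 500.0 ms

500.0 ms


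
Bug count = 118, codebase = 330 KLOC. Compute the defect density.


Defect density = defects / KLOC
Defect density = 118 / 330
Defect density = 0.358 defects/KLOC

0.358 defects/KLOC


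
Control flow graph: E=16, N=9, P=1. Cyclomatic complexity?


Formula: V(G) = E - N + 2P
V(G) = 16 - 9 + 2*1
V(G) = 7 + 2
V(G) = 9

9


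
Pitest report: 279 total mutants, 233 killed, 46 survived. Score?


Mutation score = killed / total * 100
Mutation score = 233 / 279 * 100
Mutation score = 83.51%

83.51%


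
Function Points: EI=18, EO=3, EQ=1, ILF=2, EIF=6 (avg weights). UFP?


UFP = EI*4 + EO*5 + EQ*4 + ILF*10 + EIF*7
UFP = 18*4 + 3*5 + 1*4 + 2*10 + 6*7
UFP = 72 + 15 + 4 + 20 + 42
UFP = 153

153


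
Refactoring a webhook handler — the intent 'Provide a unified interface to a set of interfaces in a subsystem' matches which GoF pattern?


This matches the Facade pattern

Facade


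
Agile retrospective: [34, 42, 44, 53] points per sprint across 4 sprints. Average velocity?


Formula: Avg velocity = Total points / Number of sprints
Points: [34, 42, 44, 53]
Sum = 34 + 42 + 44 + 53 = 173
Avg velocity = 173 / 4 = 43.25 points/sprint

43.25 points/sprint


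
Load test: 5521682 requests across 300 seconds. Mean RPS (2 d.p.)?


Formula: throughput = requests / seconds
throughput = 5521682 / 300
throughput = 18405.61 requests/second

18405.61 requests/second


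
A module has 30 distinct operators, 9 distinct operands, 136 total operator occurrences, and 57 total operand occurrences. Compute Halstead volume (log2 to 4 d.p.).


Formula: V = N * log2(η), where N = N1 + N2 and η = η1 + η2
η = 30 + 9 = 39
N = 136 + 57 = 193
log2(39) ≈ 5.2854
V = 193 * 5.2854 = 1020.08

1020.08


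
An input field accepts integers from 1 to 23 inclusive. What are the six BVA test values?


Range: [1, 23]
Boundaries: just below min, min, min+1, max-1, max, just above max
Values: [0, 1, 2, 22, 23, 24]

[0, 1, 2, 22, 23, 24]


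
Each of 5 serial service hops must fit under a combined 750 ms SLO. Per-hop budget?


Formula: per_stage = total_budget / stages
per_stage = 750 / 5
per_stage = 150.0 ms

150.0 ms


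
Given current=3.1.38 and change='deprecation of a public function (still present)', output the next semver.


Current: 3.1.38
Change category: 'deprecation of a public function (still present)' → minor bump
SemVer rule: minor bump → increment MINOR, reset PATCH to 0 (MAJOR unchanged)
New: 3.2.0

3.2.0


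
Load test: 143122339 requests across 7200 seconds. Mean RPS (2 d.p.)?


Formula: throughput = requests / seconds
throughput = 143122339 / 7200
throughput = 19878.1 requests/second

19878.1 requests/second


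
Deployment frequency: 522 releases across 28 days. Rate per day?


Formula: deployments per day = releases / days
= 522 / 28
= 18.643 deploys/day
(equivalently, 130.5 deploys/week)

18.643 deploys/day


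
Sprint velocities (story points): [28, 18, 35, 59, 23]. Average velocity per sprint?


Formula: Avg velocity = Total points / Number of sprints
Points: [28, 18, 35, 59, 23]
Sum = 28 + 18 + 35 + 59 + 23 = 163
Avg velocity = 163 / 5 = 32.6 points/sprint

32.6 points/sprint


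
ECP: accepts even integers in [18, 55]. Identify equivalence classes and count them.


Constraint: even integers in [18, 55]
Class 1: x < 18 — out-of-range invalid
Class 2: x in [18,55] but odd — wrong type invalid
Class 3: x in [18,55] and even — valid
Class 4: x > 55 — out-of-range invalid
Total equivalence classes: 4

4 equivalence classes


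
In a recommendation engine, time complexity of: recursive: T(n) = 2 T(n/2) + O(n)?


Reasoning: master theorem case 2 (merge-sort recurrence)
Complexity: O(n log n)

O(n log n)


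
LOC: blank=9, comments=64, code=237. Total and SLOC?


Total LOC = blank + comment + code
Total LOC = 9 + 64 + 237 = 310
SLOC (source only) = code = 237

Total LOC: 310, SLOC: 237


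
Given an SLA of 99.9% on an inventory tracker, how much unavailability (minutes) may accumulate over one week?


Formula: allowed downtime = period * (100 - SLA) / 100
Period (week) = 10080 minutes
Unavailability fraction = (100 - 99.9) / 100
Allowed downtime = 10080 * (100 - 99.9) / 100
Allowed downtime = 10.08 minutes

10.08 minutes


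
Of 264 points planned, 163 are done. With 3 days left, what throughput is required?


Formula: Required rate = Remaining points / Days left
Remaining = 264 - 163 = 101 points
Required rate = 101 / 3 = 33.67 points/day

33.67 points/day


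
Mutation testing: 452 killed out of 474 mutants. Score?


Mutation score = killed / total * 100
Mutation score = 452 / 474 * 100
Mutation score = 95.36%

95.36%


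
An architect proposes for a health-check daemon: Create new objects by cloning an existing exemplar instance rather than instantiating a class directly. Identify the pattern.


This matches the Prototype pattern

Prototype


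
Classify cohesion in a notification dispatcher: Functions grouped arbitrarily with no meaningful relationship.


Reasoning: Worst: random grouping
Type: Coincidental cohesion

Coincidental cohesion


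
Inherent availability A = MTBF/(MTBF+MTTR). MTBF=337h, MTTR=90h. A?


Availability = MTBF / (MTBF + MTTR)
Availability = 337 / (337 + 90)
Availability = 337 / 427
Availability = 78.9227%

78.9227%


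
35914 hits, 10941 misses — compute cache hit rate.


Formula: hit rate = hits / (hits + misses) * 100
hit rate = 35914 / (35914 + 10941) * 100
hit rate = 35914 / 46855 * 100
hit rate = 76.65%

76.65%


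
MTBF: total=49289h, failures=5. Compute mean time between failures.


Formula: MTBF = Total operating time / Number of failures
MTBF = 49289 / 5
MTBF = 9857.8 hours

9857.8 hours


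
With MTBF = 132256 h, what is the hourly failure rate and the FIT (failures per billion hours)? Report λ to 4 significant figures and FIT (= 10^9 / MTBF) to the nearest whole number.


Formula: λ = 1 / MTBF; FIT = λ × 1e9 = 1e9 / MTBF
λ = 1 / 132256 ≈ 7.561e-06 failures/hour
FIT = 1e9 / 132256 ≈ 7561 failures per 1e9 hours (nearest whole number)

λ = 7.561e-06 /h, FIT = 7561


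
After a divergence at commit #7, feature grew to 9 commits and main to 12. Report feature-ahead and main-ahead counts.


Common ancestor: commit #7
feature commits after divergence: 9 - 7 = 2
main commits after divergence: 12 - 7 = 5
feature is 2 commits ahead of main
main is 5 commits ahead of feature

feature ahead: 2, main ahead: 5


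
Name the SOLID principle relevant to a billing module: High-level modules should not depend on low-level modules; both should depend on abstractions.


This describes the Dependency Inversion Principle (DIP)

Dependency Inversion Principle (DIP)
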